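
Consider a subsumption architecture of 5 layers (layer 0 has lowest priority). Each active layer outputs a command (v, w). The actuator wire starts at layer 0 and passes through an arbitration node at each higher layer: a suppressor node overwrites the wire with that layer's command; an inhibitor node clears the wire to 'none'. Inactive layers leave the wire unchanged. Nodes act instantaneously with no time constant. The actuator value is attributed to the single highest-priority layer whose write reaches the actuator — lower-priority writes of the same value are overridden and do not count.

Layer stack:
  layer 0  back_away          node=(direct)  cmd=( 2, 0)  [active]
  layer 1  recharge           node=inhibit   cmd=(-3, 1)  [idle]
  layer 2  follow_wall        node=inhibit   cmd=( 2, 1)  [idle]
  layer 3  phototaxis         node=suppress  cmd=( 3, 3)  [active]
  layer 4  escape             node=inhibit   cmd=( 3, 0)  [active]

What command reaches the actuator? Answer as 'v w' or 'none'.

layer 0 (back_away) active — direct: (2, 0)
layer 1 (recharge) idle — unchanged: (2, 0)
layer 2 (follow_wall) idle — unchanged: (2, 0)
layer 3 (phototaxis) active — suppresses: (3, 3)
layer 4 (escape) active — inhibits: none
→ actuator none

none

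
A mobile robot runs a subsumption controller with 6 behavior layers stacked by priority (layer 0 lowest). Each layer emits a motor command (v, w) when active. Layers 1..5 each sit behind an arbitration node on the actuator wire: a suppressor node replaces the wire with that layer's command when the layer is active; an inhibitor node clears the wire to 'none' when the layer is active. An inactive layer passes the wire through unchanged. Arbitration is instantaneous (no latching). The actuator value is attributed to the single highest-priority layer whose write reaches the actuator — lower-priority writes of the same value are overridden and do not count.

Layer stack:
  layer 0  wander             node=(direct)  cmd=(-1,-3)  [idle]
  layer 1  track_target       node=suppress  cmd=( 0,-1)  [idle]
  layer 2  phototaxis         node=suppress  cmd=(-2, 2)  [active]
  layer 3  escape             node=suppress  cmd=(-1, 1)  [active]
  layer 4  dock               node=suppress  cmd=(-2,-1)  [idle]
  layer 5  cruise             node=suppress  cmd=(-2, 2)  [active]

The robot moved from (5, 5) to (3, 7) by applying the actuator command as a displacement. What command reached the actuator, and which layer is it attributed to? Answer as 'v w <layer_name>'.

displacement = (3, 7) − (5, 5) = (-2, 2)
[0] wander off; wire := none
[1] track_target off; pass none
[2] phototaxis on (suppress); wire := (-2, 2)
[3] escape on (suppress); wire := (-1, 1)
[4] dock off; pass (-1, 1)
[5] cruise on (suppress); wire := (-2, 2)
output (-2, 2) — from layer 5 (cruise)

-2 2 cruise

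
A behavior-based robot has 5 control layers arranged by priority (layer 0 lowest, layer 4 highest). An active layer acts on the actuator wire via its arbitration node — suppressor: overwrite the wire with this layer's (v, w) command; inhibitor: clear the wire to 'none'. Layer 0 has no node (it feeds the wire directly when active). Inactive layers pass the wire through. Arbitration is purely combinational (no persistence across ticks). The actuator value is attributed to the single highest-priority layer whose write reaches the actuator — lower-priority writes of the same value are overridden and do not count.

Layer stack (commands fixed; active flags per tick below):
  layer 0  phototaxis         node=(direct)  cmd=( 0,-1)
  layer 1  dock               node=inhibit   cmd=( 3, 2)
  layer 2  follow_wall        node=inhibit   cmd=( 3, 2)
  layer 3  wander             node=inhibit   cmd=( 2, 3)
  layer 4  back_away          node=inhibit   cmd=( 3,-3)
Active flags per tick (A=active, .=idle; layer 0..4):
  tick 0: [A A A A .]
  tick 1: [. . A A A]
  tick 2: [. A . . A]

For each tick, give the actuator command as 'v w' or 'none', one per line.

none
none
none

tick 0:
  L0 phototaxis: active, feeds wire = (0, -1)
  L1 dock: active, inhibitor → wire = none
  L2 follow_wall: active, inhibitor → wire = none
  L3 wander: active, inhibitor → wire = none
  L4 back_away: idle → wire stays none
  actuator = none
tick 1:
  L0 phototaxis: idle → wire = none
  L1 dock: idle → wire stays none
  L2 follow_wall: active, inhibitor → wire = none
  L3 wander: active, inhibitor → wire = none
  L4 back_away: active, inhibitor → wire = none
  actuator = none
tick 2:
  L0 phototaxis: idle → wire = none
  L1 dock: active, inhibitor → wire = none
  L2 follow_wall: idle → wire stays none
  L3 wander: idle → wire stays none
  L4 back_away: active, inhibitor → wire = none
  actuator = none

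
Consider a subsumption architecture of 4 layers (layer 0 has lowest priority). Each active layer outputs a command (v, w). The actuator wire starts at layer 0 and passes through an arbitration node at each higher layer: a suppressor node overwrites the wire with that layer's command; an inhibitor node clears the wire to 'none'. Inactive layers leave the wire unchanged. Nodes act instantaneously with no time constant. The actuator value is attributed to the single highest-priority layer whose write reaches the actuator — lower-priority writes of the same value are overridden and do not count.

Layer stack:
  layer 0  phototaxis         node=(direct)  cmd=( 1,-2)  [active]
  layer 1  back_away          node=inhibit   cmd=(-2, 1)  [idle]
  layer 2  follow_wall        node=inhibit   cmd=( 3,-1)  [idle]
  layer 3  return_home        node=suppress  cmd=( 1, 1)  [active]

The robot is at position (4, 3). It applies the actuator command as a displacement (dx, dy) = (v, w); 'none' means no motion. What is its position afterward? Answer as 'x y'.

layer 0 (phototaxis) active — direct: (1, -2)
layer 1 (back_away) idle — unchanged: (1, -2)
layer 2 (follow_wall) idle — unchanged: (1, -2)
layer 3 (return_home) active — suppresses: (1, 1)
→ actuator (1, 1)
position: (4, 3) + (1, 1) = (5, 4)

5 4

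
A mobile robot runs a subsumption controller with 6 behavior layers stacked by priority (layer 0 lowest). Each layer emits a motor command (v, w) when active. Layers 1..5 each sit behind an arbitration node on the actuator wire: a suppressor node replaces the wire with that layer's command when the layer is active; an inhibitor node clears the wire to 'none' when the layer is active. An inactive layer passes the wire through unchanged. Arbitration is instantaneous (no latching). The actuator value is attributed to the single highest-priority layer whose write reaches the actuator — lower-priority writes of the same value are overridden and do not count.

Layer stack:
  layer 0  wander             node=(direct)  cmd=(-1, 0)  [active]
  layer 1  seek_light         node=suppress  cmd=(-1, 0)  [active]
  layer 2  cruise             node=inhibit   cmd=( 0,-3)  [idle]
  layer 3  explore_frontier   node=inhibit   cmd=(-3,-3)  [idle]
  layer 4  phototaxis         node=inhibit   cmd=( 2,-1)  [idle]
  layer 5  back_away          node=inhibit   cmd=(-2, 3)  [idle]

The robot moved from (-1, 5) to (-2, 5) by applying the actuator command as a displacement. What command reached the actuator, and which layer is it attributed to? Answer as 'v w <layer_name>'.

displacement = (-2, 5) − (-1, 5) = (-1, 0)
[0] wander on; wire := (-1, 0)
[1] seek_light on (suppress); wire := (-1, 0)
[2] cruise off; pass (-1, 0)
[3] explore_frontier off; pass (-1, 0)
[4] phototaxis off; pass (-1, 0)
[5] back_away off; pass (-1, 0)
output (-1, 0) — from layer 1 (seek_light)

-1 0 seek_light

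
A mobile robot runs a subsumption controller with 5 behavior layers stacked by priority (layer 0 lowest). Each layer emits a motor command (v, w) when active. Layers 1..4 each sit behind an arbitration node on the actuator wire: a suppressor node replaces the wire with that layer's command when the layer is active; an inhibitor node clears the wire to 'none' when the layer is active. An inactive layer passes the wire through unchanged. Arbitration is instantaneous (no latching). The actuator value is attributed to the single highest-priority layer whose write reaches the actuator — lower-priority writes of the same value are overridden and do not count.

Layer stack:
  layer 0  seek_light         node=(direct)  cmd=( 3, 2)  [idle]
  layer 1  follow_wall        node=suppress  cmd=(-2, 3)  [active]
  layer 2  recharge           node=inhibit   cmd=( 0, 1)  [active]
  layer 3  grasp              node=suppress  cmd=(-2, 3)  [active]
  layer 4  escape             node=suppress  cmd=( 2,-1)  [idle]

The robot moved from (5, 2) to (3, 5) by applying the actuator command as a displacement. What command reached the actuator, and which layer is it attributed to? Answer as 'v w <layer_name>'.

displacement = (3, 5) − (5, 2) = (-2, 3)
layer 0 (seek_light) idle — none
layer 1 (follow_wall) active — suppresses: (-2, 3)
layer 2 (recharge) active — inhibits: none
layer 3 (grasp) active — suppresses: (-2, 3)
layer 4 (escape) idle — unchanged: (-2, 3)
→ actuator (-2, 3) — from layer 3 (grasp)

-2 3 grasp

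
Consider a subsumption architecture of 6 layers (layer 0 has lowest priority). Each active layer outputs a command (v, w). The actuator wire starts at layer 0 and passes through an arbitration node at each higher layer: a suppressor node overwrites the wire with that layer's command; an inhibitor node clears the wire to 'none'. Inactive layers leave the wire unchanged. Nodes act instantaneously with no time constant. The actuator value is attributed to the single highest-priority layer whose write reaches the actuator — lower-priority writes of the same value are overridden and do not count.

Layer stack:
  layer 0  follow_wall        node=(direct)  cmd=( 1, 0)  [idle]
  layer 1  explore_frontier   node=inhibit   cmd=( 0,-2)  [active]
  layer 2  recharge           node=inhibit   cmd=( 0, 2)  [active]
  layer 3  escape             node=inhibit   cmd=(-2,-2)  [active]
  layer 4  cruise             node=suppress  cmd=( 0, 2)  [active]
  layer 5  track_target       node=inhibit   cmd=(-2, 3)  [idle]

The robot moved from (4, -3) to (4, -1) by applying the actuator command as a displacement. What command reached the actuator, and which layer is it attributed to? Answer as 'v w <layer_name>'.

0 2 cruise

displacement = (4, -1) − (4, -3) = (0, 2)
layer 0 (follow_wall) idle — none
layer 1 (explore_frontier) active — inhibits: none
layer 2 (recharge) active — inhibits: none
layer 3 (escape) active — inhibits: none
layer 4 (cruise) active — suppresses: (0, 2)
layer 5 (track_target) idle — unchanged: (0, 2)
→ actuator (0, 2) — from layer 4 (cruise)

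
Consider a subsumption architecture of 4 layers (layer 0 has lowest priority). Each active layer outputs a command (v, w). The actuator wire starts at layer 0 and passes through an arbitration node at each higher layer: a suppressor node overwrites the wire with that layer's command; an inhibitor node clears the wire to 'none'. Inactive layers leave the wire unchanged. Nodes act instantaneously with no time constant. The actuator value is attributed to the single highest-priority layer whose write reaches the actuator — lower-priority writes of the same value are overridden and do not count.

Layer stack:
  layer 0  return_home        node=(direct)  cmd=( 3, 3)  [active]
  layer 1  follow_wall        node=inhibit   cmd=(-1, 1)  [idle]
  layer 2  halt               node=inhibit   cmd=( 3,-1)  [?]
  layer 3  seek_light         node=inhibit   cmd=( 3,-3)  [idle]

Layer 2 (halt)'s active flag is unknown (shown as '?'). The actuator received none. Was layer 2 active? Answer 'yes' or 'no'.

yes

If layer 2 is active=yes:
  actuator would be none
If layer 2 is active=no:
  actuator would be (3, 3)
Observed none, so layer 2 was active.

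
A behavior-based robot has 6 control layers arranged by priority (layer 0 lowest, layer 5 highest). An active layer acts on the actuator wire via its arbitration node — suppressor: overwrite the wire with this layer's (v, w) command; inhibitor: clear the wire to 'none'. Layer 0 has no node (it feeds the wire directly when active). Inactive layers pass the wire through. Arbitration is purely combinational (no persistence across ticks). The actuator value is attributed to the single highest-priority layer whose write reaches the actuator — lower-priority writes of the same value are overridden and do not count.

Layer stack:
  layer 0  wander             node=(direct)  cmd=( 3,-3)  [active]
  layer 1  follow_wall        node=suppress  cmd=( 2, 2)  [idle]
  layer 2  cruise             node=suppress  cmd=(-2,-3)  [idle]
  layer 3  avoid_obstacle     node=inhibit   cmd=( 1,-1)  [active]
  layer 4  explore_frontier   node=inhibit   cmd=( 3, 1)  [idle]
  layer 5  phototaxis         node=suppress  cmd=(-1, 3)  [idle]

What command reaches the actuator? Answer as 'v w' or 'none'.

layer 0 (wander) active — direct: (3, -3)
layer 1 (follow_wall) idle — unchanged: (3, -3)
layer 2 (cruise) idle — unchanged: (3, -3)
layer 3 (avoid_obstacle) active — inhibits: none
layer 4 (explore_frontier) idle — unchanged: none
layer 5 (phototaxis) idle — unchanged: none
→ actuator none

none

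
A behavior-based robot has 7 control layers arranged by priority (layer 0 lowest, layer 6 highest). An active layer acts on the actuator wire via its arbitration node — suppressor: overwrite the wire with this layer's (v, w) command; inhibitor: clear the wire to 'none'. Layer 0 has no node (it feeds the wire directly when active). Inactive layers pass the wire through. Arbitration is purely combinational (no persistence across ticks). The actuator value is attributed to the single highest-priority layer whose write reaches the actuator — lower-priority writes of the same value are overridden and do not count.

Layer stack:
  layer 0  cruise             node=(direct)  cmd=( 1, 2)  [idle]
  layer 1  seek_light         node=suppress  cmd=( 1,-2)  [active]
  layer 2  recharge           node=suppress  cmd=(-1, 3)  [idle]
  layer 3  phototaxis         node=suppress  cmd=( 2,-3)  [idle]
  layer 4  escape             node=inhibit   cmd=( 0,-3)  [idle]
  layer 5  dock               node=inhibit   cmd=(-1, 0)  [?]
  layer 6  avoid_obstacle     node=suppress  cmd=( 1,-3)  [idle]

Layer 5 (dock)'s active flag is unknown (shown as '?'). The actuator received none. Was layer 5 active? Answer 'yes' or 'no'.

yes

If layer 5 is active=yes:
  actuator would be none
If layer 5 is active=no:
  actuator would be (1, -2)
Observed none, so layer 5 was active.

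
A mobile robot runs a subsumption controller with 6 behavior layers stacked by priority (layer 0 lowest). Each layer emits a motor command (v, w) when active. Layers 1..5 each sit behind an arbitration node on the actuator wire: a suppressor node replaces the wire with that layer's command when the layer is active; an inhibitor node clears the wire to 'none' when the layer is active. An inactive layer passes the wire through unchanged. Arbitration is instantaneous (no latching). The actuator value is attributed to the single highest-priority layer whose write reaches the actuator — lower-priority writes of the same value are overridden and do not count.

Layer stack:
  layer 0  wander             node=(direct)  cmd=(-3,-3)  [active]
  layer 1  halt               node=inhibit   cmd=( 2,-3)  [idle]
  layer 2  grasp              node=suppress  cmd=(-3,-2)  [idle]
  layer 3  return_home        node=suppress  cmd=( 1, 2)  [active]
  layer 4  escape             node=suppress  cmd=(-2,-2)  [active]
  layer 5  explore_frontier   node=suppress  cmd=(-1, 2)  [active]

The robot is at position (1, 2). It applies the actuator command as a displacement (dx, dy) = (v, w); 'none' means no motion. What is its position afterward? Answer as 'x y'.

L0 wander: active, feeds wire = (-3, -3)
L1 halt: idle → wire stays (-3, -3)
L2 grasp: idle → wire stays (-3, -3)
L3 return_home: active, suppressor → wire = (1, 2)
L4 escape: active, suppressor → wire = (-2, -2)
L5 explore_frontier: active, suppressor → wire = (-1, 2)
actuator = (-1, 2)
position: (1, 2) + (-1, 2) = (0, 4)

0 4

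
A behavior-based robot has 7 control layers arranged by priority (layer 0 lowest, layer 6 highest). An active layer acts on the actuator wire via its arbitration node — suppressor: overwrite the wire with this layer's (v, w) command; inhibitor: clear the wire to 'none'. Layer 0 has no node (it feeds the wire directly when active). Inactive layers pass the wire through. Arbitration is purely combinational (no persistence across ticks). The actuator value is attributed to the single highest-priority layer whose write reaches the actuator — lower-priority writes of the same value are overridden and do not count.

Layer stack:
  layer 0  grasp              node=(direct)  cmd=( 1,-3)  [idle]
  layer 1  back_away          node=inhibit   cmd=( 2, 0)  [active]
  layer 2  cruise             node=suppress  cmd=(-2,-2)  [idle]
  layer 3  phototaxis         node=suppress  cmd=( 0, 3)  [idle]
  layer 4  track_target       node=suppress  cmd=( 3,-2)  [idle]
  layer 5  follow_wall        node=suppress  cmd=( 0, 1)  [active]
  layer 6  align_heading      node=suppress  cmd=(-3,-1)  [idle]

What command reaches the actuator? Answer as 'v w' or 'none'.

0 1

[0] grasp off; wire := none
[1] back_away on (inhibit); wire := none
[2] cruise off; pass none
[3] phototaxis off; pass none
[4] track_target off; pass none
[5] follow_wall on (suppress); wire := (0, 1)
[6] align_heading off; pass (0, 1)
output (0, 1)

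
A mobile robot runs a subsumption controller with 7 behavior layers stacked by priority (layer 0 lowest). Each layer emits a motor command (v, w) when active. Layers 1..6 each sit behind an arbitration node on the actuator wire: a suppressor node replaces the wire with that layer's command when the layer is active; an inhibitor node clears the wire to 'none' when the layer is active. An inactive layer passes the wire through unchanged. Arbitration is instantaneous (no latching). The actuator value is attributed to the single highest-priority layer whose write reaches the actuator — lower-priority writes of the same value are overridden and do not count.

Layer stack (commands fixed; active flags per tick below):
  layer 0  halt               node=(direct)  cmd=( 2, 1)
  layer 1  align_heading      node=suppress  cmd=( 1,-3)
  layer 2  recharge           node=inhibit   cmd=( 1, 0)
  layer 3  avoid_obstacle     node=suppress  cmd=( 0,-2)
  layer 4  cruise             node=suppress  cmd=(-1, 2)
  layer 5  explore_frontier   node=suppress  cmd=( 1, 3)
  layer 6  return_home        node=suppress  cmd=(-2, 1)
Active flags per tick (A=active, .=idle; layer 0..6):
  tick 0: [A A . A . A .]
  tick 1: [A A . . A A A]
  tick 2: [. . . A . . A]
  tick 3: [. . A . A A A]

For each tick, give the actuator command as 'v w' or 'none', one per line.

1 3
-2 1
-2 1
-2 1

tick 0:
  [0] halt on; wire := (2, 1)
  [1] align_heading on (suppress); wire := (1, -3)
  [2] recharge off; pass (1, -3)
  [3] avoid_obstacle on (suppress); wire := (0, -2)
  [4] cruise off; pass (0, -2)
  [5] explore_frontier on (suppress); wire := (1, 3)
  [6] return_home off; pass (1, 3)
  output (1, 3)
tick 1:
  [0] halt on; wire := (2, 1)
  [1] align_heading on (suppress); wire := (1, -3)
  [2] recharge off; pass (1, -3)
  [3] avoid_obstacle off; pass (1, -3)
  [4] cruise on (suppress); wire := (-1, 2)
  [5] explore_frontier on (suppress); wire := (1, 3)
  [6] return_home on (suppress); wire := (-2, 1)
  output (-2, 1)
tick 2:
  [0] halt off; wire := none
  [1] align_heading off; pass none
  [2] recharge off; pass none
  [3] avoid_obstacle on (suppress); wire := (0, -2)
  [4] cruise off; pass (0, -2)
  [5] explore_frontier off; pass (0, -2)
  [6] return_home on (suppress); wire := (-2, 1)
  output (-2, 1)
tick 3:
  [0] halt off; wire := none
  [1] align_heading off; pass none
  [2] recharge on (inhibit); wire := none
  [3] avoid_obstacle off; pass none
  [4] cruise on (suppress); wire := (-1, 2)
  [5] explore_frontier on (suppress); wire := (1, 3)
  [6] return_home on (suppress); wire := (-2, 1)
  output (-2, 1)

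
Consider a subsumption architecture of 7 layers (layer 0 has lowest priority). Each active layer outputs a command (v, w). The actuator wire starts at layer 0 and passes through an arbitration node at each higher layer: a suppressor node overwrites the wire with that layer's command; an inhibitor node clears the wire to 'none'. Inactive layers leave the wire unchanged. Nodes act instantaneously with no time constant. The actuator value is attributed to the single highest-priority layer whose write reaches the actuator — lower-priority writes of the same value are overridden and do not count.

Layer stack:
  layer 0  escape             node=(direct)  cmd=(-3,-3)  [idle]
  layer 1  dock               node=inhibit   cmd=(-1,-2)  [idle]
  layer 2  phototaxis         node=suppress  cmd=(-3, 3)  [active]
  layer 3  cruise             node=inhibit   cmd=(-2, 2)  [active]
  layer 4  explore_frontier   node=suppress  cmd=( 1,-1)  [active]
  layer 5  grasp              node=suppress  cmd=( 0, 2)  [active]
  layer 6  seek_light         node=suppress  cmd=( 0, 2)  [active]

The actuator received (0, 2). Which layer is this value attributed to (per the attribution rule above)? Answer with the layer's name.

seek_light

layer 0 (escape) idle — none
layer 1 (dock) idle — unchanged: none
layer 2 (phototaxis) active — suppresses: (-3, 3)
layer 3 (cruise) active — inhibits: none
layer 4 (explore_frontier) active — suppresses: (1, -1)
layer 5 (grasp) active — suppresses: (0, 2)
layer 6 (seek_light) active — suppresses: (0, 2)
→ actuator (0, 2)
last writer: layer 6 = seek_light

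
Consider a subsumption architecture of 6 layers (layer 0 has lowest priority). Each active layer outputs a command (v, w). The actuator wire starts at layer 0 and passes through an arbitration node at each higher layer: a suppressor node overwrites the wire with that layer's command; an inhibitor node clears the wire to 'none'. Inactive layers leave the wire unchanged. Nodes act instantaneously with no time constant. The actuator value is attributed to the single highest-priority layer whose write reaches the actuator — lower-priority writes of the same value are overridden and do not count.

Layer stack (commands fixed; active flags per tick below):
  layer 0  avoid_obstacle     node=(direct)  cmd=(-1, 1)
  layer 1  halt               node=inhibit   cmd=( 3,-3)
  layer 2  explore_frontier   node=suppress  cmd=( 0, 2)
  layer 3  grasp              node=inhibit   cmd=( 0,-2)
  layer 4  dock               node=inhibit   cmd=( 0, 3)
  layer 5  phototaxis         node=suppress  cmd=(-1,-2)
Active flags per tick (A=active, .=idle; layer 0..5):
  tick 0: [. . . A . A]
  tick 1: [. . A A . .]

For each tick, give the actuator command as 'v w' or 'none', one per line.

-1 -2
none

tick 0:
  L0 avoid_obstacle: idle → wire = none
  L1 halt: idle → wire stays none
  L2 explore_frontier: idle → wire stays none
  L3 grasp: active, inhibitor → wire = none
  L4 dock: idle → wire stays none
  L5 phototaxis: active, suppressor → wire = (-1, -2)
  actuator = (-1, -2)
tick 1:
  L0 avoid_obstacle: idle → wire = none
  L1 halt: idle → wire stays none
  L2 explore_frontier: active, suppressor → wire = (0, 2)
  L3 grasp: active, inhibitor → wire = none
  L4 dock: idle → wire stays none
  L5 phototaxis: idle → wire stays none
  actuator = none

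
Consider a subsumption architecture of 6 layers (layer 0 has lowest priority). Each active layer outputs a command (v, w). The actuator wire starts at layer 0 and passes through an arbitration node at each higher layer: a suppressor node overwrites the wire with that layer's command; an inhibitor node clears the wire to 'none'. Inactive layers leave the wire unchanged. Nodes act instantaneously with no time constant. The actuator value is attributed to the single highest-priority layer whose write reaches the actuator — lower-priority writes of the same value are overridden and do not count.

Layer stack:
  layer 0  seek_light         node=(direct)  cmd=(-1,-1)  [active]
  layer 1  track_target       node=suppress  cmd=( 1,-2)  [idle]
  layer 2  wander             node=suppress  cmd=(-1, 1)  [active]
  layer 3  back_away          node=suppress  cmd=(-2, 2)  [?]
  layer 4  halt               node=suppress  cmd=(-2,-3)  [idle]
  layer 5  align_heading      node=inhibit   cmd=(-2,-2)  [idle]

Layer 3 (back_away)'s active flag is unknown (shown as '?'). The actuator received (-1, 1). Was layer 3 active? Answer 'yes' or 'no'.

no

If layer 3 is active=yes:
  actuator would be (-2, 2)
If layer 3 is active=no:
  actuator would be (-1, 1)
Observed (-1, 1), so layer 3 was idle.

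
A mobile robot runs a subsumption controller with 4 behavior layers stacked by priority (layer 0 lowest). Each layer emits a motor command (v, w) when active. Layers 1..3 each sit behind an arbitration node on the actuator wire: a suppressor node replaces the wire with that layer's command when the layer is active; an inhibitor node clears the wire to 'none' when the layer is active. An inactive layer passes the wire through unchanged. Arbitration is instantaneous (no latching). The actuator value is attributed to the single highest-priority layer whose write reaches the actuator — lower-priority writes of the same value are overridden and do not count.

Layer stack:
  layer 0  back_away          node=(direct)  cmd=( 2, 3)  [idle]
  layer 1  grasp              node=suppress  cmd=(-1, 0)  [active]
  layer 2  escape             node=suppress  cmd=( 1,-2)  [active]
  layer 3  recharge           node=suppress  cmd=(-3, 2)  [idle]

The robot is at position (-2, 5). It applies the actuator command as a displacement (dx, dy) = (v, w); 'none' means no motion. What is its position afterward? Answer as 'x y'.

[0] back_away off; wire := none
[1] grasp on (suppress); wire := (-1, 0)
[2] escape on (suppress); wire := (1, -2)
[3] recharge off; pass (1, -2)
output (1, -2)
position: (-2, 5) + (1, -2) = (-1, 3)

-1 3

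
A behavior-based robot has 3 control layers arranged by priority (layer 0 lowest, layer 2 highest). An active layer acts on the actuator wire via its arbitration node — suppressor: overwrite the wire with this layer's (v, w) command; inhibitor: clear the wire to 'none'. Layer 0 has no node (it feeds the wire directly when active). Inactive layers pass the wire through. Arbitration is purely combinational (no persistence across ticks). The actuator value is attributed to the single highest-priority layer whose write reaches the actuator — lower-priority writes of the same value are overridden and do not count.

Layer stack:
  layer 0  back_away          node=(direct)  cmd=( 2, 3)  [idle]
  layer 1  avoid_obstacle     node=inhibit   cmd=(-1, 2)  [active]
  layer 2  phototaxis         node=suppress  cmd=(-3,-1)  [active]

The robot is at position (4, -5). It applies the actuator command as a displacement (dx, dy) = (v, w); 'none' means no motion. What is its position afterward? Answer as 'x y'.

1 -6

layer 0 (back_away) idle — none
layer 1 (avoid_obstacle) active — inhibits: none
layer 2 (phototaxis) active — suppresses: (-3, -1)
→ actuator (-3, -1)
position: (4, -5) + (-3, -1) = (1, -6)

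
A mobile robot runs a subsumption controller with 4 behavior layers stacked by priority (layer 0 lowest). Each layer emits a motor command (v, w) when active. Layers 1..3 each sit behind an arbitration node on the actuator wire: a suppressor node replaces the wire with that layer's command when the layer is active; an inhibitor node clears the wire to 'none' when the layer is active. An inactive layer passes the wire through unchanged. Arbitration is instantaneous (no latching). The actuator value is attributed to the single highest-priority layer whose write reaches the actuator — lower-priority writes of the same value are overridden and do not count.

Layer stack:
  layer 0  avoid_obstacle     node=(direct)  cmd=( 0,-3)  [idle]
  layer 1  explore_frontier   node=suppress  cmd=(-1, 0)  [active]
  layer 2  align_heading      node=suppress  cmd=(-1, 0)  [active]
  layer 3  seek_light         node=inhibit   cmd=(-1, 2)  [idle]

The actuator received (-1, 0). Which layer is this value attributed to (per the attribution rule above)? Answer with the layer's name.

L0 avoid_obstacle: idle → wire = none
L1 explore_frontier: active, suppressor → wire = (-1, 0)
L2 align_heading: active, suppressor → wire = (-1, 0)
L3 seek_light: idle → wire stays (-1, 0)
actuator = (-1, 0)
last writer: layer 2 = align_heading

align_heading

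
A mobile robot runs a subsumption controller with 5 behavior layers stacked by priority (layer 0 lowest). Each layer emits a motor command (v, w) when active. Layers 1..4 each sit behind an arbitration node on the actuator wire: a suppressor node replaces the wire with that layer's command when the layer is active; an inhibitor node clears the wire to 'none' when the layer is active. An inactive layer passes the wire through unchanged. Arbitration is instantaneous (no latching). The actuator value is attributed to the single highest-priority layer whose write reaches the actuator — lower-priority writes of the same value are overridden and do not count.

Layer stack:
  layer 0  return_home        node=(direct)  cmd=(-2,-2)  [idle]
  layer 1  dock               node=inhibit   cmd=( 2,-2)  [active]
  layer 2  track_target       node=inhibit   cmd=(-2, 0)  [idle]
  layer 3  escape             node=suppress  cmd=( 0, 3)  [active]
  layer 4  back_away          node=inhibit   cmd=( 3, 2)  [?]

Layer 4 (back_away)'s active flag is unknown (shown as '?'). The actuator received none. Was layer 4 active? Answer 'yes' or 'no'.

If layer 4 is active=yes:
  actuator would be none
If layer 4 is active=no:
  actuator would be (0, 3)
Observed none, so layer 4 was active.

yes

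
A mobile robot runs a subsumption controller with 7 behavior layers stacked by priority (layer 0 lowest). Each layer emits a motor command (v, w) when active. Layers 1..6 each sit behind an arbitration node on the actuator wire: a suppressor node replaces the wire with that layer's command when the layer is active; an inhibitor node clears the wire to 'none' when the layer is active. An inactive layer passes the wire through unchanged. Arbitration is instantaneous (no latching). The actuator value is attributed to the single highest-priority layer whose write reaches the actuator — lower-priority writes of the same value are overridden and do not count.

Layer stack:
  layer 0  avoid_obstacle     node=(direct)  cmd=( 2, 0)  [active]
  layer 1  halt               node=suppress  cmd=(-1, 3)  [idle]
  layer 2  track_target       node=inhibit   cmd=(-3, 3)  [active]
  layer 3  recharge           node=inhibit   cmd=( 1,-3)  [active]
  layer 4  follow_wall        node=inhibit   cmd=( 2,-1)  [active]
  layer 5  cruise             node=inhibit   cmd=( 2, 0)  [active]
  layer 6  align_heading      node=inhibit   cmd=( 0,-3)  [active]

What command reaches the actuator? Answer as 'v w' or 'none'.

[0] avoid_obstacle on; wire := (2, 0)
[1] halt off; pass (2, 0)
[2] track_target on (inhibit); wire := none
[3] recharge on (inhibit); wire := none
[4] follow_wall on (inhibit); wire := none
[5] cruise on (inhibit); wire := none
[6] align_heading on (inhibit); wire := none
output none

none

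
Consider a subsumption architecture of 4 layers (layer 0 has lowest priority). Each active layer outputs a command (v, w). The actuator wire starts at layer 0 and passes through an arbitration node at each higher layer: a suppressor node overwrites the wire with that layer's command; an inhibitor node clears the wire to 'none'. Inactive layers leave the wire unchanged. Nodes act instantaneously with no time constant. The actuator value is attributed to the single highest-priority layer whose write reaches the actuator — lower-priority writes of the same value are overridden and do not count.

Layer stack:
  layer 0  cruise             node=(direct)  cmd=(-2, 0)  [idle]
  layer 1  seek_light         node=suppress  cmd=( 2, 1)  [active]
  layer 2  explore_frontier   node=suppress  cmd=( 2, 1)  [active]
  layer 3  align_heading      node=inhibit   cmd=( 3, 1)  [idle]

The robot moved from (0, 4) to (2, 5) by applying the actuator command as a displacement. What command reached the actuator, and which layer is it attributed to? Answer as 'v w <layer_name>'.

displacement = (2, 5) − (0, 4) = (2, 1)
layer 0 (cruise) idle — none
layer 1 (seek_light) active — suppresses: (2, 1)
layer 2 (explore_frontier) active — suppresses: (2, 1)
layer 3 (align_heading) idle — unchanged: (2, 1)
→ actuator (2, 1) — from layer 2 (explore_frontier)

2 1 explore_frontier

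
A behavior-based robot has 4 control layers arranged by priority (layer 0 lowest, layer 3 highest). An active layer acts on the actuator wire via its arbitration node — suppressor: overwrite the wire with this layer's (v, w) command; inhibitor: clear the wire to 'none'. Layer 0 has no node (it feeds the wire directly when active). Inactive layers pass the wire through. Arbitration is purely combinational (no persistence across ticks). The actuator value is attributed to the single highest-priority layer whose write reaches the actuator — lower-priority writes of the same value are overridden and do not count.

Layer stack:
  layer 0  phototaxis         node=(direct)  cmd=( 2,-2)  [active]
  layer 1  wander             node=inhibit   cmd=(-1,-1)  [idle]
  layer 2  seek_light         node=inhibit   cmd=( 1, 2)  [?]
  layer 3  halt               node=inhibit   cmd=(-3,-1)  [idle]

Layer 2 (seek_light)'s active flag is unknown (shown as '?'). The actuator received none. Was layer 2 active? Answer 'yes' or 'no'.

yes

If layer 2 is active=yes:
  actuator would be none
If layer 2 is active=no:
  actuator would be (2, -2)
Observed none, so layer 2 was active.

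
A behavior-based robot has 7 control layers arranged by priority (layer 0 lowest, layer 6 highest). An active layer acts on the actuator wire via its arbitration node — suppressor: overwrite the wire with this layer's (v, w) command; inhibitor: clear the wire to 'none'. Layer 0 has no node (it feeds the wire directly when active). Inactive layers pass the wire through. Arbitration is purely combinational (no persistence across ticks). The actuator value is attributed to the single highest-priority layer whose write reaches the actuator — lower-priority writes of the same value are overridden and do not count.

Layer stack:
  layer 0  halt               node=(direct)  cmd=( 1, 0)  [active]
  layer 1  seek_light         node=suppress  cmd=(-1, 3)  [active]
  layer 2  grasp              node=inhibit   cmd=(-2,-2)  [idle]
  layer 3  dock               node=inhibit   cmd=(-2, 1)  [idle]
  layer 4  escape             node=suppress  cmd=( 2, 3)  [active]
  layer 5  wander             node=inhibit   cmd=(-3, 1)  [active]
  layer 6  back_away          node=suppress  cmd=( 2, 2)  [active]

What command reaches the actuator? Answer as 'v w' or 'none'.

layer 0 (halt) active — direct: (1, 0)
layer 1 (seek_light) active — suppresses: (-1, 3)
layer 2 (grasp) idle — unchanged: (-1, 3)
layer 3 (dock) idle — unchanged: (-1, 3)
layer 4 (escape) active — suppresses: (2, 3)
layer 5 (wander) active — inhibits: none
layer 6 (back_away) active — suppresses: (2, 2)
→ actuator (2, 2)

2 2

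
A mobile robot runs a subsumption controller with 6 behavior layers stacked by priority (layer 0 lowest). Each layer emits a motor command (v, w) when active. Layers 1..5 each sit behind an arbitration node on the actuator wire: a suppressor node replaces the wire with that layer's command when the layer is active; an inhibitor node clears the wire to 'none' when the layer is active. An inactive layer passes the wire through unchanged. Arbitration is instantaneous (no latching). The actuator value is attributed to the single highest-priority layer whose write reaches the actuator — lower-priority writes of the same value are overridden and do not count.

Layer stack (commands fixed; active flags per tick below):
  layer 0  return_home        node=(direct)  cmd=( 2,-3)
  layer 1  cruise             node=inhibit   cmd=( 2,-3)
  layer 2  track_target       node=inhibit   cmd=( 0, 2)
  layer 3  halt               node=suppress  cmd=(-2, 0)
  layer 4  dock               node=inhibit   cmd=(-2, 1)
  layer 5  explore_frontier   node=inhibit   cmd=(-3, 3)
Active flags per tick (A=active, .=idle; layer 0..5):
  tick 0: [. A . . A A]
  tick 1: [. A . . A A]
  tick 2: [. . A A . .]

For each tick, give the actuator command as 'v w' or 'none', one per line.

none
none
-2 0

tick 0:
  [0] return_home off; wire := none
  [1] cruise on (inhibit); wire := none
  [2] track_target off; pass none
  [3] halt off; pass none
  [4] dock on (inhibit); wire := none
  [5] explore_frontier on (inhibit); wire := none
  output none
tick 1:
  [0] return_home off; wire := none
  [1] cruise on (inhibit); wire := none
  [2] track_target off; pass none
  [3] halt off; pass none
  [4] dock on (inhibit); wire := none
  [5] explore_frontier on (inhibit); wire := none
  output none
tick 2:
  [0] return_home off; wire := none
  [1] cruise off; pass none
  [2] track_target on (inhibit); wire := none
  [3] halt on (suppress); wire := (-2, 0)
  [4] dock off; pass (-2, 0)
  [5] explore_frontier off; pass (-2, 0)
  output (-2, 0)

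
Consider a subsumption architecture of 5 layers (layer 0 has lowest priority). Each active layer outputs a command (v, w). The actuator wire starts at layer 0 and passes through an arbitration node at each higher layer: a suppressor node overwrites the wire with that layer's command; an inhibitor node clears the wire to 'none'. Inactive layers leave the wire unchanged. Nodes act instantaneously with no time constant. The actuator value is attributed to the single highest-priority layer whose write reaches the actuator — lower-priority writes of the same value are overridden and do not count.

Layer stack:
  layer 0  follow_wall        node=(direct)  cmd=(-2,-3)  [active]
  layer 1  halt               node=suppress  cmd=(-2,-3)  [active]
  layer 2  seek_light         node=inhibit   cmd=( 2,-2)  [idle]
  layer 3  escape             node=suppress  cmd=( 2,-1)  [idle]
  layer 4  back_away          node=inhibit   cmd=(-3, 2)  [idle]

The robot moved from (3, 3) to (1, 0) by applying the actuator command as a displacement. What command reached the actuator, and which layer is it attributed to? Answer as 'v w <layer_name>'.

-2 -3 halt

displacement = (1, 0) − (3, 3) = (-2, -3)
L0 follow_wall: active, feeds wire = (-2, -3)
L1 halt: active, suppressor → wire = (-2, -3)
L2 seek_light: idle → wire stays (-2, -3)
L3 escape: idle → wire stays (-2, -3)
L4 back_away: idle → wire stays (-2, -3)
actuator = (-2, -3) — from layer 1 (halt)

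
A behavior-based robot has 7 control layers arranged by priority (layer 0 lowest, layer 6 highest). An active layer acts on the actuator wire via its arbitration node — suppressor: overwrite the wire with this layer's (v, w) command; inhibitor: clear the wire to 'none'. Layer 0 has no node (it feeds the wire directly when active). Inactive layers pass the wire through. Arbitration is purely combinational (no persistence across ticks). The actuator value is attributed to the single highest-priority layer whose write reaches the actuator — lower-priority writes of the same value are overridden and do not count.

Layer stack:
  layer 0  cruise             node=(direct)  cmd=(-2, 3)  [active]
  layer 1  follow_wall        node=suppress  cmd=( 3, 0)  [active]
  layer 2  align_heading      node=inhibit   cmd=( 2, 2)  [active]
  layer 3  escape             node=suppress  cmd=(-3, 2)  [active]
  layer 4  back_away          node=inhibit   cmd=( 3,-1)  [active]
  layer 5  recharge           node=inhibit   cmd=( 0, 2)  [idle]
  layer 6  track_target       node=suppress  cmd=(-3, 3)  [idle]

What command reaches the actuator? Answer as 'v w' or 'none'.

none

L0 cruise: active, feeds wire = (-2, 3)
L1 follow_wall: active, suppressor → wire = (3, 0)
L2 align_heading: active, inhibitor → wire = none
L3 escape: active, suppressor → wire = (-3, 2)
L4 back_away: active, inhibitor → wire = none
L5 recharge: idle → wire stays none
L6 track_target: idle → wire stays none
actuator = none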